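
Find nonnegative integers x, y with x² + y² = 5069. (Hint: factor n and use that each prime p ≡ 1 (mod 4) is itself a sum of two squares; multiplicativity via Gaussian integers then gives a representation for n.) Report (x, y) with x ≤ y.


Step 1: Factor n = 5069 = 37 · 137.
Step 2: Check the mod-4 condition on each prime factor: 37 ≡ 1 (mod 4), exponent 1; 137 ≡ 1 (mod 4), exponent 1.
All primes ≡ 3 (mod 4) appear to even exponent (or don't appear), so by the two-squares theorem n IS expressible as a sum of two squares.
Step 3: Build a representation. Here n = 37 · 137 is a product of primes ≡ 1 (mod 4). Each prime p ≡ 1 (mod 4) is itself a sum of two squares; find a² by testing p − a² for a perfect square:
  37: 37 − 1² = 36 = 6² ⇒ 37 = 1² + 6².
  137: 137 − 1² = 136, 137 − 2² = 133, 137 − 3² = 128, 137 − 4² = 121 = 11² ⇒ 137 = 4² + 11².
  Combine using the Brahmagupta–Fibonacci identity (a² + b²)(c² + d²) = (ac − bd)² + (ad + bc)² = (ac + bd)² + (ad − bc)²:
  37 · 137 = 5069: from (1² + 6²)(4² + 11²), take (1·4 − 6·11, 1·11 + 6·4) = (4 − 66, 11 + 24) = (-62, 35); dropping signs (only squares matter) gives (62, 35); check 62² + 35² = 3844 + 1225 = 5069 ✓.
Step 4: Order so x ≤ y and verify: 35² + 62² = 1225 + 3844 = 5069 = n. ✓

n = 5069 = 35² + 62² (one valid representation with x ≤ y).


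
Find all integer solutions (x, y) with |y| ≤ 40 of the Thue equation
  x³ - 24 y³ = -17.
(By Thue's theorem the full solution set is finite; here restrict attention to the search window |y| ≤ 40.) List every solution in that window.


The equation is x³ - 24y³ = -17. For fixed y, x³ = 24·y³ − 17, so a solution requires the RHS to be a perfect cube.
Strategy: iterate y from -40 to 40, compute RHS = 24·y³ − 17, and check whether it is a (positive or negative) perfect cube.
Check small values of y:
  y = 0: RHS = -17 is not a perfect cube.
  y = 1: RHS = 7 is not a perfect cube.
  y = -1: RHS = -41 is not a perfect cube.
  y = 2: RHS = 175 is not a perfect cube.
  y = -2: RHS = -209 is not a perfect cube.
  y = 3: RHS = 631 is not a perfect cube.
  y = -3: RHS = -665 is not a perfect cube.
Continuing the search up to |y| = 40 finds no solutions either.
No (x, y) in the scanned range satisfies the equation.

No integer solutions with |y| ≤ 40.


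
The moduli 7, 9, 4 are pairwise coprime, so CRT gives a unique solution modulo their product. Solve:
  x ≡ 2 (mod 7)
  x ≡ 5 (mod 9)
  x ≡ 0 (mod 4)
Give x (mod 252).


Moduli 7, 9, 4 are pairwise coprime; by CRT there is a unique solution modulo M = 7 · 9 · 4 = 252.
Solve pairwise, accumulating the modulus:
  Start with x ≡ 2 (mod 7).
  Combine with x ≡ 5 (mod 9): since gcd(7, 9) = 1, we get a unique residue mod 63.
    Write x = 2 + 7·t and substitute into x ≡ 5 (mod 9): 7·t ≡ 5 − 2 = 3 (mod 9).
    The inverse of 7 mod 9 is 4 (since 7·4 = 28 = 3·9 + 1), so t ≡ 4·3 = 12 ≡ 3 (mod 9).
    Then x = 2 + 7·3 = 23, valid modulo lcm(7, 9) = 63: x ≡ 23 (mod 63).
  Combine with x ≡ 0 (mod 4): since gcd(63, 4) = 1, we get a unique residue mod 252.
    Write x = 23 + 63·t and substitute into x ≡ 0 (mod 4): 63·t ≡ 0 − 23 = -23 (mod 4).
    Reduce coefficients mod 4: 3·t ≡ 1 (mod 4).
    The inverse of 3 mod 4 is 3 (since 3·3 = 9 = 2·4 + 1), so t ≡ 3·1 = 3 ≡ 3 (mod 4).
    Then x = 23 + 63·3 = 212, valid modulo lcm(63, 4) = 252: x ≡ 212 (mod 252).
Verify: 212 mod 7 = 2 ✓, 212 mod 9 = 5 ✓, 212 mod 4 = 0 ✓.

x ≡ 212 (mod 252).


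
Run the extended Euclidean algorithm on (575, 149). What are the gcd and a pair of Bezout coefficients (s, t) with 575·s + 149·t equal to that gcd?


Euclidean algorithm on (575, 149) — divide until remainder is 0:
  575 = 3 · 149 + 128
  149 = 1 · 128 + 21
  128 = 6 · 21 + 2
  21 = 10 · 2 + 1
  2 = 2 · 1 + 0
gcd(575, 149) = 1.
Track Bezout coefficients alongside the remainders: start with r₀ = 575 = a·1 + b·0 (s = 1, t = 0) and r₁ = 149 = a·0 + b·1 (s = 0, t = 1); each new remainder r_{k+1} = r_{k-1} − q_k·r_k inherits s_{k+1} = s_{k-1} − q_k·s_k, t_{k+1} = t_{k-1} − q_k·t_k, so r_k = a·s_k + b·t_k at every step:
  q = 3: r = 128, s = 1 − 3·0 = 1, t = 0 − 3·1 = -3  (check: 575·1 + 149·(-3) = 128)
  q = 1: r = 21, s = 0 − 1·1 = -1, t = 1 − 1·(-3) = 4  (check: 575·(-1) + 149·4 = 21)
  q = 6: r = 2, s = 1 − 6·(-1) = 7, t = -3 − 6·4 = -27  (check: 575·7 + 149·(-27) = 2)
  q = 10: r = 1, s = -1 − 10·7 = -71, t = 4 − 10·(-27) = 274  (check: 575·(-71) + 149·274 = 1)
The row with r = 1 (the gcd) gives the Bezout coefficients s = -71, t = 274.
Result: 575 · (-71) + 149 · (274) = 1.

gcd(575, 149) = 1; s = -71, t = 274 (check: 575·(-71) + 149·274 = 1).


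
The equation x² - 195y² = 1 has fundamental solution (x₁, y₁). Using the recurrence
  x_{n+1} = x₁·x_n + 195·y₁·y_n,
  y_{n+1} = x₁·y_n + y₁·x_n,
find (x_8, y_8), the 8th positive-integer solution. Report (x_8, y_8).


Step 1: Find the fundamental solution (x₁, y₁) of x² - 195y² = 1.
  Expand √195 as a continued fraction. a₀ = ⌊√195⌋ = 13; iterate m_{k+1} = d_k·a_k − m_k, d_{k+1} = (195 − m_{k+1}²)/d_k, a_{k+1} = ⌊(a₀ + m_{k+1})/d_{k+1}⌋ (starting m₀ = 0, d₀ = 1), with convergents p_k = a_k·p_{k-1} + p_{k-2}, q_k = a_k·q_{k-1} + q_{k-2} (p₋₁ = 1, q₋₁ = 0):
  k = 0: a₀ = 13; p₀/q₀ = 13/1; p₀² − 195·q₀² = 169 − 195 = -26.
  k = 1: m = 13, d = 26, a = ⌊(13 + 13)/26⌋ = 1; p/q = (1·13 + 1)/(1·1 + 0) = 14/1; p² − 195·q² = 196 − 195 = 1.
  The first convergent with p² − 195·q² = 1 gives the fundamental solution (x₁, y₁) = (14, 1).
Step 2: Apply the recurrence (x_{n+1}, y_{n+1}) = (x₁x_n + 195y₁y_n, x₁y_n + y₁x_n) repeatedly.
  From (x_1, y_1) = (14, 1): x_2 = 14·14 + 195·1·1 = 391; y_2 = 14·1 + 1·14 = 28.
  From (x_2, y_2) = (391, 28): x_3 = 14·391 + 195·1·28 = 10934; y_3 = 14·28 + 1·391 = 783.
  From (x_3, y_3) = (10934, 783): x_4 = 14·10934 + 195·1·783 = 305761; y_4 = 14·783 + 1·10934 = 21896.
  From (x_4, y_4) = (305761, 21896): x_5 = 14·305761 + 195·1·21896 = 8550374; y_5 = 14·21896 + 1·305761 = 612305.
  From (x_5, y_5) = (8550374, 612305): x_6 = 14·8550374 + 195·1·612305 = 239104711; y_6 = 14·612305 + 1·8550374 = 17122644.
  From (x_6, y_6) = (239104711, 17122644): x_7 = 14·239104711 + 195·1·17122644 = 6686381534; y_7 = 14·17122644 + 1·239104711 = 478821727.
  From (x_7, y_7) = (6686381534, 478821727): x_8 = 14·6686381534 + 195·1·478821727 = 186979578241; y_8 = 14·478821727 + 1·6686381534 = 13389885712.
Step 3: Verify x_8² - 195·y_8² = 34961362679182240654081 - 34961362679182240654080 = 1 (should be 1). ✓

(x_1, y_1) = (14, 1); (x_8, y_8) = (186979578241, 13389885712).


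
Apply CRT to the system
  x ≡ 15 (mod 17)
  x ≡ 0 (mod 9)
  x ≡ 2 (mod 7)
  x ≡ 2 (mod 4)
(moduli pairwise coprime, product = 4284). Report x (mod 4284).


Product of moduli M = 17 · 9 · 7 · 4 = 4284.
Merge one congruence at a time:
  Start: x ≡ 15 (mod 17).
  Combine with x ≡ 0 (mod 9); new modulus lcm = 153.
    Write x = 15 + 17·t and substitute into x ≡ 0 (mod 9): 17·t ≡ 0 − 15 = -15 (mod 9).
    Reduce coefficients mod 9: 8·t ≡ 3 (mod 9).
    The inverse of 8 mod 9 is 8 (since 8·8 = 64 = 7·9 + 1), so t ≡ 8·3 = 24 ≡ 6 (mod 9).
    Then x = 15 + 17·6 = 117, valid modulo lcm(17, 9) = 153: x ≡ 117 (mod 153).
  Combine with x ≡ 2 (mod 7); new modulus lcm = 1071.
    Write x = 117 + 153·t and substitute into x ≡ 2 (mod 7): 153·t ≡ 2 − 117 = -115 (mod 7).
    Reduce coefficients mod 7: 6·t ≡ 4 (mod 7).
    The inverse of 6 mod 7 is 6 (since 6·6 = 36 = 5·7 + 1), so t ≡ 6·4 = 24 ≡ 3 (mod 7).
    Then x = 117 + 153·3 = 576, valid modulo lcm(153, 7) = 1071: x ≡ 576 (mod 1071).
  Combine with x ≡ 2 (mod 4); new modulus lcm = 4284.
    Write x = 576 + 1071·t and substitute into x ≡ 2 (mod 4): 1071·t ≡ 2 − 576 = -574 (mod 4).
    Reduce coefficients mod 4: 3·t ≡ 2 (mod 4).
    The inverse of 3 mod 4 is 3 (since 3·3 = 9 = 2·4 + 1), so t ≡ 3·2 = 6 ≡ 2 (mod 4).
    Then x = 576 + 1071·2 = 2718, valid modulo lcm(1071, 4) = 4284: x ≡ 2718 (mod 4284).
Verify against each original: 2718 mod 17 = 15, 2718 mod 9 = 0, 2718 mod 7 = 2, 2718 mod 4 = 2.

x ≡ 2718 (mod 4284).


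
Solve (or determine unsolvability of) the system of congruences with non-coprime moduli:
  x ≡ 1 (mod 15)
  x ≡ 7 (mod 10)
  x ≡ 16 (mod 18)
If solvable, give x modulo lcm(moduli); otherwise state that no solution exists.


Moduli 15, 10, 18 are not pairwise coprime, so CRT works modulo lcm(m_i) when all pairwise compatibility conditions hold.
Pairwise compatibility: gcd(m_i, m_j) must divide a_i - a_j for every pair.
Merge one congruence at a time:
  Start: x ≡ 1 (mod 15).
  Combine with x ≡ 7 (mod 10): gcd(15, 10) = 5, and 7 - 1 = 6 is NOT divisible by 5.
    ⇒ system is inconsistent (no integer solution).

No solution (the system is inconsistent).


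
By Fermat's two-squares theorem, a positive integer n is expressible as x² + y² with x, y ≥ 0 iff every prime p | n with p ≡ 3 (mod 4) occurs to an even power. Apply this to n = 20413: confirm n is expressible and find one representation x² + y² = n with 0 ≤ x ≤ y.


Step 1: Factor n = 20413 = 137 · 149.
Step 2: Check the mod-4 condition on each prime factor: 137 ≡ 1 (mod 4), exponent 1; 149 ≡ 1 (mod 4), exponent 1.
All primes ≡ 3 (mod 4) appear to even exponent (or don't appear), so by the two-squares theorem n IS expressible as a sum of two squares.
Step 3: Build a representation. Here n = 137 · 149 is a product of primes ≡ 1 (mod 4). Each prime p ≡ 1 (mod 4) is itself a sum of two squares; find a² by testing p − a² for a perfect square:
  137: 137 − 1² = 136, 137 − 2² = 133, 137 − 3² = 128, 137 − 4² = 121 = 11² ⇒ 137 = 4² + 11².
  149: 149 − 1² = 148, 149 − 2² = 145, 149 − 3² = 140, 149 − 4² = 133, 149 − 5² = 124, 149 − 6² = 113, 149 − 7² = 100 = 10² ⇒ 149 = 7² + 10².
  Combine using the Brahmagupta–Fibonacci identity (a² + b²)(c² + d²) = (ac − bd)² + (ad + bc)² = (ac + bd)² + (ad − bc)²:
  137 · 149 = 20413: from (4² + 11²)(7² + 10²), take (4·7 − 11·10, 4·10 + 11·7) = (28 − 110, 40 + 77) = (-82, 117); dropping signs (only squares matter) gives (82, 117); check 82² + 117² = 6724 + 13689 = 20413 ✓.
Step 4: Order so x ≤ y and verify: 82² + 117² = 6724 + 13689 = 20413 = n. ✓

n = 20413 = 82² + 117² (one valid representation with x ≤ y).


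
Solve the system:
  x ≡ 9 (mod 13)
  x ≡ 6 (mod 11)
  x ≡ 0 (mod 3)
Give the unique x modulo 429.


Moduli 13, 11, 3 are pairwise coprime; by CRT there is a unique solution modulo M = 13 · 11 · 3 = 429.
Solve pairwise, accumulating the modulus:
  Start with x ≡ 9 (mod 13).
  Combine with x ≡ 6 (mod 11): since gcd(13, 11) = 1, we get a unique residue mod 143.
    Write x = 9 + 13·t and substitute into x ≡ 6 (mod 11): 13·t ≡ 6 − 9 = -3 (mod 11).
    Reduce coefficients mod 11: 2·t ≡ 8 (mod 11).
    The inverse of 2 mod 11 is 6 (since 2·6 = 12 = 1·11 + 1), so t ≡ 6·8 = 48 ≡ 4 (mod 11).
    Then x = 9 + 13·4 = 61, valid modulo lcm(13, 11) = 143: x ≡ 61 (mod 143).
  Combine with x ≡ 0 (mod 3): since gcd(143, 3) = 1, we get a unique residue mod 429.
    Write x = 61 + 143·t and substitute into x ≡ 0 (mod 3): 143·t ≡ 0 − 61 = -61 (mod 3).
    Reduce coefficients mod 3: 2·t ≡ 2 (mod 3).
    The inverse of 2 mod 3 is 2 (since 2·2 = 4 = 1·3 + 1), so t ≡ 2·2 = 4 ≡ 1 (mod 3).
    Then x = 61 + 143·1 = 204, valid modulo lcm(143, 3) = 429: x ≡ 204 (mod 429).
Verify: 204 mod 13 = 9 ✓, 204 mod 11 = 6 ✓, 204 mod 3 = 0 ✓.

x ≡ 204 (mod 429).


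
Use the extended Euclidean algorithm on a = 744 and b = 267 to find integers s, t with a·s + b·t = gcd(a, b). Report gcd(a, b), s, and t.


Euclidean algorithm on (744, 267) — divide until remainder is 0:
  744 = 2 · 267 + 210
  267 = 1 · 210 + 57
  210 = 3 · 57 + 39
  57 = 1 · 39 + 18
  39 = 2 · 18 + 3
  18 = 6 · 3 + 0
gcd(744, 267) = 3.
Track Bezout coefficients alongside the remainders: start with r₀ = 744 = a·1 + b·0 (s = 1, t = 0) and r₁ = 267 = a·0 + b·1 (s = 0, t = 1); each new remainder r_{k+1} = r_{k-1} − q_k·r_k inherits s_{k+1} = s_{k-1} − q_k·s_k, t_{k+1} = t_{k-1} − q_k·t_k, so r_k = a·s_k + b·t_k at every step:
  q = 2: r = 210, s = 1 − 2·0 = 1, t = 0 − 2·1 = -2  (check: 744·1 + 267·(-2) = 210)
  q = 1: r = 57, s = 0 − 1·1 = -1, t = 1 − 1·(-2) = 3  (check: 744·(-1) + 267·3 = 57)
  q = 3: r = 39, s = 1 − 3·(-1) = 4, t = -2 − 3·3 = -11  (check: 744·4 + 267·(-11) = 39)
  q = 1: r = 18, s = -1 − 1·4 = -5, t = 3 − 1·(-11) = 14  (check: 744·(-5) + 267·14 = 18)
  q = 2: r = 3, s = 4 − 2·(-5) = 14, t = -11 − 2·14 = -39  (check: 744·14 + 267·(-39) = 3)
The row with r = 3 (the gcd) gives the Bezout coefficients s = 14, t = -39.
Result: 744 · (14) + 267 · (-39) = 3.

gcd(744, 267) = 3; s = 14, t = -39 (check: 744·14 + 267·(-39) = 3).


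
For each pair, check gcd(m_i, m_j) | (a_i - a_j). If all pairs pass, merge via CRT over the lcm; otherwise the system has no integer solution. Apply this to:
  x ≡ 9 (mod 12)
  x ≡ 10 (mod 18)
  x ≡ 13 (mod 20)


Moduli 12, 18, 20 are not pairwise coprime, so CRT works modulo lcm(m_i) when all pairwise compatibility conditions hold.
Pairwise compatibility: gcd(m_i, m_j) must divide a_i - a_j for every pair.
Merge one congruence at a time:
  Start: x ≡ 9 (mod 12).
  Combine with x ≡ 10 (mod 18): gcd(12, 18) = 6, and 10 - 9 = 1 is NOT divisible by 6.
    ⇒ system is inconsistent (no integer solution).

No solution (the system is inconsistent).


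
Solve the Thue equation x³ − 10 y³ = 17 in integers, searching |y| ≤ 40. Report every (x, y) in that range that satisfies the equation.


The equation is x³ - 10y³ = 17. For fixed y, x³ = 10·y³ + 17, so a solution requires the RHS to be a perfect cube.
Strategy: iterate y from -40 to 40, compute RHS = 10·y³ + 17, and check whether it is a (positive or negative) perfect cube.
Check small values of y:
  y = 0: RHS = 17 is not a perfect cube.
  y = 1: RHS = 27 = (3)³ ⇒ x = 3 works.
  y = -1: RHS = 7 is not a perfect cube.
  y = 2: RHS = 97 is not a perfect cube.
  y = -2: RHS = -63 is not a perfect cube.
  y = 3: RHS = 287 is not a perfect cube.
  y = -3: RHS = -253 is not a perfect cube.
Continuing the search up to |y| = 40 finds no further solutions beyond those listed.
Collected solutions: (3, 1).

Solutions (with |y| ≤ 40): (3, 1).


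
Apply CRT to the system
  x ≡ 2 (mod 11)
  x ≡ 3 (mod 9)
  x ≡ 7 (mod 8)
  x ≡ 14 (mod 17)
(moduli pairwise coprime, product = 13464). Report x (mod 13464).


Product of moduli M = 11 · 9 · 8 · 17 = 13464.
Merge one congruence at a time:
  Start: x ≡ 2 (mod 11).
  Combine with x ≡ 3 (mod 9); new modulus lcm = 99.
    Write x = 2 + 11·t and substitute into x ≡ 3 (mod 9): 11·t ≡ 3 − 2 = 1 (mod 9).
    Reduce coefficients mod 9: 2·t ≡ 1 (mod 9).
    The inverse of 2 mod 9 is 5 (since 2·5 = 10 = 1·9 + 1), so t ≡ 5·1 = 5 ≡ 5 (mod 9).
    Then x = 2 + 11·5 = 57, valid modulo lcm(11, 9) = 99: x ≡ 57 (mod 99).
  Combine with x ≡ 7 (mod 8); new modulus lcm = 792.
    Write x = 57 + 99·t and substitute into x ≡ 7 (mod 8): 99·t ≡ 7 − 57 = -50 (mod 8).
    Reduce coefficients mod 8: 3·t ≡ 6 (mod 8).
    The inverse of 3 mod 8 is 3 (since 3·3 = 9 = 1·8 + 1), so t ≡ 3·6 = 18 ≡ 2 (mod 8).
    Then x = 57 + 99·2 = 255, valid modulo lcm(99, 8) = 792: x ≡ 255 (mod 792).
  Combine with x ≡ 14 (mod 17); new modulus lcm = 13464.
    Write x = 255 + 792·t and substitute into x ≡ 14 (mod 17): 792·t ≡ 14 − 255 = -241 (mod 17).
    Reduce coefficients mod 17: 10·t ≡ 14 (mod 17).
    The inverse of 10 mod 17 is 12 (since 10·12 = 120 = 7·17 + 1), so t ≡ 12·14 = 168 ≡ 15 (mod 17).
    Then x = 255 + 792·15 = 12135, valid modulo lcm(792, 17) = 13464: x ≡ 12135 (mod 13464).
Verify against each original: 12135 mod 11 = 2, 12135 mod 9 = 3, 12135 mod 8 = 7, 12135 mod 17 = 14.

x ≡ 12135 (mod 13464).


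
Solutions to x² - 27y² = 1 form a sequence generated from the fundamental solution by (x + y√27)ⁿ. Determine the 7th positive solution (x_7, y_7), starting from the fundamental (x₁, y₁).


Step 1: Find the fundamental solution (x₁, y₁) of x² - 27y² = 1.
  Expand √27 as a continued fraction. a₀ = ⌊√27⌋ = 5; iterate m_{k+1} = d_k·a_k − m_k, d_{k+1} = (27 − m_{k+1}²)/d_k, a_{k+1} = ⌊(a₀ + m_{k+1})/d_{k+1}⌋ (starting m₀ = 0, d₀ = 1), with convergents p_k = a_k·p_{k-1} + p_{k-2}, q_k = a_k·q_{k-1} + q_{k-2} (p₋₁ = 1, q₋₁ = 0):
  k = 0: a₀ = 5; p₀/q₀ = 5/1; p₀² − 27·q₀² = 25 − 27 = -2.
  k = 1: m = 5, d = 2, a = ⌊(5 + 5)/2⌋ = 5; p/q = (5·5 + 1)/(5·1 + 0) = 26/5; p² − 27·q² = 676 − 675 = 1.
  The first convergent with p² − 27·q² = 1 gives the fundamental solution (x₁, y₁) = (26, 5).
Step 2: Apply the recurrence (x_{n+1}, y_{n+1}) = (x₁x_n + 27y₁y_n, x₁y_n + y₁x_n) repeatedly.
  From (x_1, y_1) = (26, 5): x_2 = 26·26 + 27·5·5 = 1351; y_2 = 26·5 + 5·26 = 260.
  From (x_2, y_2) = (1351, 260): x_3 = 26·1351 + 27·5·260 = 70226; y_3 = 26·260 + 5·1351 = 13515.
  From (x_3, y_3) = (70226, 13515): x_4 = 26·70226 + 27·5·13515 = 3650401; y_4 = 26·13515 + 5·70226 = 702520.
  From (x_4, y_4) = (3650401, 702520): x_5 = 26·3650401 + 27·5·702520 = 189750626; y_5 = 26·702520 + 5·3650401 = 36517525.
  From (x_5, y_5) = (189750626, 36517525): x_6 = 26·189750626 + 27·5·36517525 = 9863382151; y_6 = 26·36517525 + 5·189750626 = 1898208780.
  From (x_6, y_6) = (9863382151, 1898208780): x_7 = 26·9863382151 + 27·5·1898208780 = 512706121226; y_7 = 26·1898208780 + 5·9863382151 = 98670339035.
Step 3: Verify x_7² - 27·y_7² = 262867566742609807743076 - 262867566742609807743075 = 1 (should be 1). ✓

(x_1, y_1) = (26, 5); (x_7, y_7) = (512706121226, 98670339035).


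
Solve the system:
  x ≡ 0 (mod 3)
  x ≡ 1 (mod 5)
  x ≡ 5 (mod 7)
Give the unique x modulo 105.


Moduli 3, 5, 7 are pairwise coprime; by CRT there is a unique solution modulo M = 3 · 5 · 7 = 105.
Solve pairwise, accumulating the modulus:
  Start with x ≡ 0 (mod 3).
  Combine with x ≡ 1 (mod 5): since gcd(3, 5) = 1, we get a unique residue mod 15.
    Write x = 0 + 3·t and substitute into x ≡ 1 (mod 5): 3·t ≡ 1 − 0 = 1 (mod 5).
    The inverse of 3 mod 5 is 2 (since 3·2 = 6 = 1·5 + 1), so t ≡ 2·1 = 2 ≡ 2 (mod 5).
    Then x = 0 + 3·2 = 6, valid modulo lcm(3, 5) = 15: x ≡ 6 (mod 15).
  Combine with x ≡ 5 (mod 7): since gcd(15, 7) = 1, we get a unique residue mod 105.
    Write x = 6 + 15·t and substitute into x ≡ 5 (mod 7): 15·t ≡ 5 − 6 = -1 (mod 7).
    Reduce coefficients mod 7: 1·t ≡ 6 (mod 7).
    So t ≡ 6 (mod 7).
    Then x = 6 + 15·6 = 96, valid modulo lcm(15, 7) = 105: x ≡ 96 (mod 105).
Verify: 96 mod 3 = 0 ✓, 96 mod 5 = 1 ✓, 96 mod 7 = 5 ✓.

x ≡ 96 (mod 105).


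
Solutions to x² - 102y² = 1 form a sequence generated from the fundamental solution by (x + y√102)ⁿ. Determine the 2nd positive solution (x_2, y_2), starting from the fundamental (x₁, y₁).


Step 1: Find the fundamental solution (x₁, y₁) of x² - 102y² = 1.
  Expand √102 as a continued fraction. a₀ = ⌊√102⌋ = 10; iterate m_{k+1} = d_k·a_k − m_k, d_{k+1} = (102 − m_{k+1}²)/d_k, a_{k+1} = ⌊(a₀ + m_{k+1})/d_{k+1}⌋ (starting m₀ = 0, d₀ = 1), with convergents p_k = a_k·p_{k-1} + p_{k-2}, q_k = a_k·q_{k-1} + q_{k-2} (p₋₁ = 1, q₋₁ = 0):
  k = 0: a₀ = 10; p₀/q₀ = 10/1; p₀² − 102·q₀² = 100 − 102 = -2.
  k = 1: m = 10, d = 2, a = ⌊(10 + 10)/2⌋ = 10; p/q = (10·10 + 1)/(10·1 + 0) = 101/10; p² − 102·q² = 10201 − 10200 = 1.
  The first convergent with p² − 102·q² = 1 gives the fundamental solution (x₁, y₁) = (101, 10).
Step 2: Apply the recurrence (x_{n+1}, y_{n+1}) = (x₁x_n + 102y₁y_n, x₁y_n + y₁x_n) repeatedly.
  From (x_1, y_1) = (101, 10): x_2 = 101·101 + 102·10·10 = 20401; y_2 = 101·10 + 10·101 = 2020.
Step 3: Verify x_2² - 102·y_2² = 416200801 - 416200800 = 1 (should be 1). ✓

(x_1, y_1) = (101, 10); (x_2, y_2) = (20401, 2020).


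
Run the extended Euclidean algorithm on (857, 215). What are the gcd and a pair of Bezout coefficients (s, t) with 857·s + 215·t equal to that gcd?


Euclidean algorithm on (857, 215) — divide until remainder is 0:
  857 = 3 · 215 + 212
  215 = 1 · 212 + 3
  212 = 70 · 3 + 2
  3 = 1 · 2 + 1
  2 = 2 · 1 + 0
gcd(857, 215) = 1.
Track Bezout coefficients alongside the remainders: start with r₀ = 857 = a·1 + b·0 (s = 1, t = 0) and r₁ = 215 = a·0 + b·1 (s = 0, t = 1); each new remainder r_{k+1} = r_{k-1} − q_k·r_k inherits s_{k+1} = s_{k-1} − q_k·s_k, t_{k+1} = t_{k-1} − q_k·t_k, so r_k = a·s_k + b·t_k at every step:
  q = 3: r = 212, s = 1 − 3·0 = 1, t = 0 − 3·1 = -3  (check: 857·1 + 215·(-3) = 212)
  q = 1: r = 3, s = 0 − 1·1 = -1, t = 1 − 1·(-3) = 4  (check: 857·(-1) + 215·4 = 3)
  q = 70: r = 2, s = 1 − 70·(-1) = 71, t = -3 − 70·4 = -283  (check: 857·71 + 215·(-283) = 2)
  q = 1: r = 1, s = -1 − 1·71 = -72, t = 4 − 1·(-283) = 287  (check: 857·(-72) + 215·287 = 1)
The row with r = 1 (the gcd) gives the Bezout coefficients s = -72, t = 287.
Result: 857 · (-72) + 215 · (287) = 1.

gcd(857, 215) = 1; s = -72, t = 287 (check: 857·(-72) + 215·287 = 1).


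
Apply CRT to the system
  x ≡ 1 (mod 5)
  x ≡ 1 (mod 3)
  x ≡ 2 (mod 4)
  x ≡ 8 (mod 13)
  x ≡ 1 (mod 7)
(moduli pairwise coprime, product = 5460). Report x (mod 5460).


Product of moduli M = 5 · 3 · 4 · 13 · 7 = 5460.
Merge one congruence at a time:
  Start: x ≡ 1 (mod 5).
  Combine with x ≡ 1 (mod 3); new modulus lcm = 15.
    Write x = 1 + 5·t and substitute into x ≡ 1 (mod 3): 5·t ≡ 1 − 1 = 0 (mod 3).
    Reduce coefficients mod 3: 2·t ≡ 0 (mod 3).
    The inverse of 2 mod 3 is 2 (since 2·2 = 4 = 1·3 + 1), so t ≡ 2·0 = 0 ≡ 0 (mod 3).
    Then x = 1 + 5·0 = 1, valid modulo lcm(5, 3) = 15: x ≡ 1 (mod 15).
  Combine with x ≡ 2 (mod 4); new modulus lcm = 60.
    Write x = 1 + 15·t and substitute into x ≡ 2 (mod 4): 15·t ≡ 2 − 1 = 1 (mod 4).
    Reduce coefficients mod 4: 3·t ≡ 1 (mod 4).
    The inverse of 3 mod 4 is 3 (since 3·3 = 9 = 2·4 + 1), so t ≡ 3·1 = 3 ≡ 3 (mod 4).
    Then x = 1 + 15·3 = 46, valid modulo lcm(15, 4) = 60: x ≡ 46 (mod 60).
  Combine with x ≡ 8 (mod 13); new modulus lcm = 780.
    Write x = 46 + 60·t and substitute into x ≡ 8 (mod 13): 60·t ≡ 8 − 46 = -38 (mod 13).
    Reduce coefficients mod 13: 8·t ≡ 1 (mod 13).
    The inverse of 8 mod 13 is 5 (since 8·5 = 40 = 3·13 + 1), so t ≡ 5·1 = 5 ≡ 5 (mod 13).
    Then x = 46 + 60·5 = 346, valid modulo lcm(60, 13) = 780: x ≡ 346 (mod 780).
  Combine with x ≡ 1 (mod 7); new modulus lcm = 5460.
    Write x = 346 + 780·t and substitute into x ≡ 1 (mod 7): 780·t ≡ 1 − 346 = -345 (mod 7).
    Reduce coefficients mod 7: 3·t ≡ 5 (mod 7).
    The inverse of 3 mod 7 is 5 (since 3·5 = 15 = 2·7 + 1), so t ≡ 5·5 = 25 ≡ 4 (mod 7).
    Then x = 346 + 780·4 = 3466, valid modulo lcm(780, 7) = 5460: x ≡ 3466 (mod 5460).
Verify against each original: 3466 mod 5 = 1, 3466 mod 3 = 1, 3466 mod 4 = 2, 3466 mod 13 = 8, 3466 mod 7 = 1.

x ≡ 3466 (mod 5460).


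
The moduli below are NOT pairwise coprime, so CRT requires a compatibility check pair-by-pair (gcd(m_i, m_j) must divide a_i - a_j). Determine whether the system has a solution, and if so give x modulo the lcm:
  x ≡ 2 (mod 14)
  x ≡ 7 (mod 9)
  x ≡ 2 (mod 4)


Moduli 14, 9, 4 are not pairwise coprime, so CRT works modulo lcm(m_i) when all pairwise compatibility conditions hold.
Pairwise compatibility: gcd(m_i, m_j) must divide a_i - a_j for every pair.
Merge one congruence at a time:
  Start: x ≡ 2 (mod 14).
  Combine with x ≡ 7 (mod 9): gcd(14, 9) = 1; 7 - 2 = 5, which IS divisible by 1, so compatible.
    Write x = 2 + 14·t and substitute into x ≡ 7 (mod 9): 14·t ≡ 7 − 2 = 5 (mod 9).
    Reduce coefficients mod 9: 5·t ≡ 5 (mod 9).
    The inverse of 5 mod 9 is 2 (since 5·2 = 10 = 1·9 + 1), so t ≡ 2·5 = 10 ≡ 1 (mod 9).
    Then x = 2 + 14·1 = 16, valid modulo lcm(14, 9) = 126: x ≡ 16 (mod 126).
  Combine with x ≡ 2 (mod 4): gcd(126, 4) = 2; 2 - 16 = -14, which IS divisible by 2, so compatible.
    Write x = 16 + 126·t and substitute into x ≡ 2 (mod 4): 126·t ≡ 2 − 16 = -14 (mod 4).
    Divide the congruence (and modulus) by g = 2: 63·t ≡ -7 (mod 2).
    Reduce coefficients mod 2: 1·t ≡ 1 (mod 2).
    So t ≡ 1 (mod 2).
    Then x = 16 + 126·1 = 142, valid modulo lcm(126, 4) = 252: x ≡ 142 (mod 252).
Verify: 142 mod 14 = 2, 142 mod 9 = 7, 142 mod 4 = 2.

x ≡ 142 (mod 252).


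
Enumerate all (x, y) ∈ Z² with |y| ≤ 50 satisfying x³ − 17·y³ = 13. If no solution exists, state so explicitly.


The equation is x³ - 17y³ = 13. For fixed y, x³ = 17·y³ + 13, so a solution requires the RHS to be a perfect cube.
Strategy: iterate y from -50 to 50, compute RHS = 17·y³ + 13, and check whether it is a (positive or negative) perfect cube.
Check small values of y:
  y = 0: RHS = 13 is not a perfect cube.
  y = 1: RHS = 30 is not a perfect cube.
  y = -1: RHS = -4 is not a perfect cube.
  y = 2: RHS = 149 is not a perfect cube.
  y = -2: RHS = -123 is not a perfect cube.
  y = 3: RHS = 472 is not a perfect cube.
  y = -3: RHS = -446 is not a perfect cube.
Continuing the search up to |y| = 50 finds no solutions either.
No (x, y) in the scanned range satisfies the equation.

No integer solutions with |y| ≤ 50.


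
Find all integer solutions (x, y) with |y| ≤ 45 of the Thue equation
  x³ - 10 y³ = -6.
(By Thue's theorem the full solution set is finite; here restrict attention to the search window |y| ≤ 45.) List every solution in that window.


The equation is x³ - 10y³ = -6. For fixed y, x³ = 10·y³ − 6, so a solution requires the RHS to be a perfect cube.
Strategy: iterate y from -45 to 45, compute RHS = 10·y³ − 6, and check whether it is a (positive or negative) perfect cube.
Check small values of y:
  y = 0: RHS = -6 is not a perfect cube.
  y = 1: RHS = 4 is not a perfect cube.
  y = -1: RHS = -16 is not a perfect cube.
  y = 2: RHS = 74 is not a perfect cube.
  y = -2: RHS = -86 is not a perfect cube.
  y = 3: RHS = 264 is not a perfect cube.
  y = -3: RHS = -276 is not a perfect cube.
Continuing the search up to |y| = 45 finds no solutions either.
No (x, y) in the scanned range satisfies the equation.

No integer solutions with |y| ≤ 45.


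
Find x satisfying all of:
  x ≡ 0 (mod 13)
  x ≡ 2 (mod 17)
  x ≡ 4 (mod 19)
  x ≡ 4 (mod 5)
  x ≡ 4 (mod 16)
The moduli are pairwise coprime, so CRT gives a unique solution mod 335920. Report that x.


Product of moduli M = 13 · 17 · 19 · 5 · 16 = 335920.
Merge one congruence at a time:
  Start: x ≡ 0 (mod 13).
  Combine with x ≡ 2 (mod 17); new modulus lcm = 221.
    Write x = 0 + 13·t and substitute into x ≡ 2 (mod 17): 13·t ≡ 2 − 0 = 2 (mod 17).
    The inverse of 13 mod 17 is 4 (since 13·4 = 52 = 3·17 + 1), so t ≡ 4·2 = 8 ≡ 8 (mod 17).
    Then x = 0 + 13·8 = 104, valid modulo lcm(13, 17) = 221: x ≡ 104 (mod 221).
  Combine with x ≡ 4 (mod 19); new modulus lcm = 4199.
    Write x = 104 + 221·t and substitute into x ≡ 4 (mod 19): 221·t ≡ 4 − 104 = -100 (mod 19).
    Reduce coefficients mod 19: 12·t ≡ 14 (mod 19).
    The inverse of 12 mod 19 is 8 (since 12·8 = 96 = 5·19 + 1), so t ≡ 8·14 = 112 ≡ 17 (mod 19).
    Then x = 104 + 221·17 = 3861, valid modulo lcm(221, 19) = 4199: x ≡ 3861 (mod 4199).
  Combine with x ≡ 4 (mod 5); new modulus lcm = 20995.
    Write x = 3861 + 4199·t and substitute into x ≡ 4 (mod 5): 4199·t ≡ 4 − 3861 = -3857 (mod 5).
    Reduce coefficients mod 5: 4·t ≡ 3 (mod 5).
    The inverse of 4 mod 5 is 4 (since 4·4 = 16 = 3·5 + 1), so t ≡ 4·3 = 12 ≡ 2 (mod 5).
    Then x = 3861 + 4199·2 = 12259, valid modulo lcm(4199, 5) = 20995: x ≡ 12259 (mod 20995).
  Combine with x ≡ 4 (mod 16); new modulus lcm = 335920.
    Write x = 12259 + 20995·t and substitute into x ≡ 4 (mod 16): 20995·t ≡ 4 − 12259 = -12255 (mod 16).
    Reduce coefficients mod 16: 3·t ≡ 1 (mod 16).
    The inverse of 3 mod 16 is 11 (since 3·11 = 33 = 2·16 + 1), so t ≡ 11·1 = 11 ≡ 11 (mod 16).
    Then x = 12259 + 20995·11 = 243204, valid modulo lcm(20995, 16) = 335920: x ≡ 243204 (mod 335920).
Verify against each original: 243204 mod 13 = 0, 243204 mod 17 = 2, 243204 mod 19 = 4, 243204 mod 5 = 4, 243204 mod 16 = 4.

x ≡ 243204 (mod 335920).


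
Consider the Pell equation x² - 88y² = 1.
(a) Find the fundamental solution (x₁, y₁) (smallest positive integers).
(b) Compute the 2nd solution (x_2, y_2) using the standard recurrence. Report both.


Step 1: Find the fundamental solution (x₁, y₁) of x² - 88y² = 1.
  Expand √88 as a continued fraction. a₀ = ⌊√88⌋ = 9; iterate m_{k+1} = d_k·a_k − m_k, d_{k+1} = (88 − m_{k+1}²)/d_k, a_{k+1} = ⌊(a₀ + m_{k+1})/d_{k+1}⌋ (starting m₀ = 0, d₀ = 1), with convergents p_k = a_k·p_{k-1} + p_{k-2}, q_k = a_k·q_{k-1} + q_{k-2} (p₋₁ = 1, q₋₁ = 0):
  k = 0: a₀ = 9; p₀/q₀ = 9/1; p₀² − 88·q₀² = 81 − 88 = -7.
  k = 1: m = 9, d = 7, a = ⌊(9 + 9)/7⌋ = 2; p/q = (2·9 + 1)/(2·1 + 0) = 19/2; p² − 88·q² = 361 − 352 = 9.
  k = 2: m = 5, d = 9, a = ⌊(9 + 5)/9⌋ = 1; p/q = (1·19 + 9)/(1·2 + 1) = 28/3; p² − 88·q² = 784 − 792 = -8.
  k = 3: m = 4, d = 8, a = ⌊(9 + 4)/8⌋ = 1; p/q = (1·28 + 19)/(1·3 + 2) = 47/5; p² − 88·q² = 2209 − 2200 = 9.
  k = 4: m = 4, d = 9, a = ⌊(9 + 4)/9⌋ = 1; p/q = (1·47 + 28)/(1·5 + 3) = 75/8; p² − 88·q² = 5625 − 5632 = -7.
  k = 5: m = 5, d = 7, a = ⌊(9 + 5)/7⌋ = 2; p/q = (2·75 + 47)/(2·8 + 5) = 197/21; p² − 88·q² = 38809 − 38808 = 1.
  The first convergent with p² − 88·q² = 1 gives the fundamental solution (x₁, y₁) = (197, 21).
Step 2: Apply the recurrence (x_{n+1}, y_{n+1}) = (x₁x_n + 88y₁y_n, x₁y_n + y₁x_n) repeatedly.
  From (x_1, y_1) = (197, 21): x_2 = 197·197 + 88·21·21 = 77617; y_2 = 197·21 + 21·197 = 8274.
Step 3: Verify x_2² - 88·y_2² = 6024398689 - 6024398688 = 1 (should be 1). ✓

(x_1, y_1) = (197, 21); (x_2, y_2) = (77617, 8274).


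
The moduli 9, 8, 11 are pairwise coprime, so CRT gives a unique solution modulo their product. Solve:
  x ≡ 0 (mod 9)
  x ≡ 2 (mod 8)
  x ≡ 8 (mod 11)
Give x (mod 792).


Moduli 9, 8, 11 are pairwise coprime; by CRT there is a unique solution modulo M = 9 · 8 · 11 = 792.
Solve pairwise, accumulating the modulus:
  Start with x ≡ 0 (mod 9).
  Combine with x ≡ 2 (mod 8): since gcd(9, 8) = 1, we get a unique residue mod 72.
    Write x = 0 + 9·t and substitute into x ≡ 2 (mod 8): 9·t ≡ 2 − 0 = 2 (mod 8).
    Reduce coefficients mod 8: 1·t ≡ 2 (mod 8).
    So t ≡ 2 (mod 8).
    Then x = 0 + 9·2 = 18, valid modulo lcm(9, 8) = 72: x ≡ 18 (mod 72).
  Combine with x ≡ 8 (mod 11): since gcd(72, 11) = 1, we get a unique residue mod 792.
    Write x = 18 + 72·t and substitute into x ≡ 8 (mod 11): 72·t ≡ 8 − 18 = -10 (mod 11).
    Reduce coefficients mod 11: 6·t ≡ 1 (mod 11).
    The inverse of 6 mod 11 is 2 (since 6·2 = 12 = 1·11 + 1), so t ≡ 2·1 = 2 ≡ 2 (mod 11).
    Then x = 18 + 72·2 = 162, valid modulo lcm(72, 11) = 792: x ≡ 162 (mod 792).
Verify: 162 mod 9 = 0 ✓, 162 mod 8 = 2 ✓, 162 mod 11 = 8 ✓.

x ≡ 162 (mod 792).


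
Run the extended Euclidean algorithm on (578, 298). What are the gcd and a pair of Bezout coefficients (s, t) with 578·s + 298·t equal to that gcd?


Euclidean algorithm on (578, 298) — divide until remainder is 0:
  578 = 1 · 298 + 280
  298 = 1 · 280 + 18
  280 = 15 · 18 + 10
  18 = 1 · 10 + 8
  10 = 1 · 8 + 2
  8 = 4 · 2 + 0
gcd(578, 298) = 2.
Track Bezout coefficients alongside the remainders: start with r₀ = 578 = a·1 + b·0 (s = 1, t = 0) and r₁ = 298 = a·0 + b·1 (s = 0, t = 1); each new remainder r_{k+1} = r_{k-1} − q_k·r_k inherits s_{k+1} = s_{k-1} − q_k·s_k, t_{k+1} = t_{k-1} − q_k·t_k, so r_k = a·s_k + b·t_k at every step:
  q = 1: r = 280, s = 1 − 1·0 = 1, t = 0 − 1·1 = -1  (check: 578·1 + 298·(-1) = 280)
  q = 1: r = 18, s = 0 − 1·1 = -1, t = 1 − 1·(-1) = 2  (check: 578·(-1) + 298·2 = 18)
  q = 15: r = 10, s = 1 − 15·(-1) = 16, t = -1 − 15·2 = -31  (check: 578·16 + 298·(-31) = 10)
  q = 1: r = 8, s = -1 − 1·16 = -17, t = 2 − 1·(-31) = 33  (check: 578·(-17) + 298·33 = 8)
  q = 1: r = 2, s = 16 − 1·(-17) = 33, t = -31 − 1·33 = -64  (check: 578·33 + 298·(-64) = 2)
The row with r = 2 (the gcd) gives the Bezout coefficients s = 33, t = -64.
Result: 578 · (33) + 298 · (-64) = 2.

gcd(578, 298) = 2; s = 33, t = -64 (check: 578·33 + 298·(-64) = 2).


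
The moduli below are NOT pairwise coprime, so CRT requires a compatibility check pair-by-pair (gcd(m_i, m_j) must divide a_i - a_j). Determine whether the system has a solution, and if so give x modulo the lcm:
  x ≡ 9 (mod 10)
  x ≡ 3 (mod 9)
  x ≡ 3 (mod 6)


Moduli 10, 9, 6 are not pairwise coprime, so CRT works modulo lcm(m_i) when all pairwise compatibility conditions hold.
Pairwise compatibility: gcd(m_i, m_j) must divide a_i - a_j for every pair.
Merge one congruence at a time:
  Start: x ≡ 9 (mod 10).
  Combine with x ≡ 3 (mod 9): gcd(10, 9) = 1; 3 - 9 = -6, which IS divisible by 1, so compatible.
    Write x = 9 + 10·t and substitute into x ≡ 3 (mod 9): 10·t ≡ 3 − 9 = -6 (mod 9).
    Reduce coefficients mod 9: 1·t ≡ 3 (mod 9).
    So t ≡ 3 (mod 9).
    Then x = 9 + 10·3 = 39, valid modulo lcm(10, 9) = 90: x ≡ 39 (mod 90).
  Combine with x ≡ 3 (mod 6): gcd(90, 6) = 6; 3 - 39 = -36, which IS divisible by 6, so compatible.
    Write x = 39 + 90·t and substitute into x ≡ 3 (mod 6): 90·t ≡ 3 − 39 = -36 (mod 6).
    Divide the congruence (and modulus) by g = 6: 15·t ≡ -6 (mod 1).
    Modulo 1 every t works; take t = 0.
    Then x = 39 + 90·0 = 39, valid modulo lcm(90, 6) = 90: x ≡ 39 (mod 90).
Verify: 39 mod 10 = 9, 39 mod 9 = 3, 39 mod 6 = 3.

x ≡ 39 (mod 90).


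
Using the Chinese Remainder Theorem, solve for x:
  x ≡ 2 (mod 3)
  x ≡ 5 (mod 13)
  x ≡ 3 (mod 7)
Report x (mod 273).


Moduli 3, 13, 7 are pairwise coprime; by CRT there is a unique solution modulo M = 3 · 13 · 7 = 273.
Solve pairwise, accumulating the modulus:
  Start with x ≡ 2 (mod 3).
  Combine with x ≡ 5 (mod 13): since gcd(3, 13) = 1, we get a unique residue mod 39.
    Write x = 2 + 3·t and substitute into x ≡ 5 (mod 13): 3·t ≡ 5 − 2 = 3 (mod 13).
    The inverse of 3 mod 13 is 9 (since 3·9 = 27 = 2·13 + 1), so t ≡ 9·3 = 27 ≡ 1 (mod 13).
    Then x = 2 + 3·1 = 5, valid modulo lcm(3, 13) = 39: x ≡ 5 (mod 39).
  Combine with x ≡ 3 (mod 7): since gcd(39, 7) = 1, we get a unique residue mod 273.
    Write x = 5 + 39·t and substitute into x ≡ 3 (mod 7): 39·t ≡ 3 − 5 = -2 (mod 7).
    Reduce coefficients mod 7: 4·t ≡ 5 (mod 7).
    The inverse of 4 mod 7 is 2 (since 4·2 = 8 = 1·7 + 1), so t ≡ 2·5 = 10 ≡ 3 (mod 7).
    Then x = 5 + 39·3 = 122, valid modulo lcm(39, 7) = 273: x ≡ 122 (mod 273).
Verify: 122 mod 3 = 2 ✓, 122 mod 13 = 5 ✓, 122 mod 7 = 3 ✓.

x ≡ 122 (mod 273).


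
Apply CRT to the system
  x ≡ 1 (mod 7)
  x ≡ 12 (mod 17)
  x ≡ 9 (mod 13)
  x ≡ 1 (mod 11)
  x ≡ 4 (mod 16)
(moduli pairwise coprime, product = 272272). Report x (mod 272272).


Product of moduli M = 7 · 17 · 13 · 11 · 16 = 272272.
Merge one congruence at a time:
  Start: x ≡ 1 (mod 7).
  Combine with x ≡ 12 (mod 17); new modulus lcm = 119.
    Write x = 1 + 7·t and substitute into x ≡ 12 (mod 17): 7·t ≡ 12 − 1 = 11 (mod 17).
    The inverse of 7 mod 17 is 5 (since 7·5 = 35 = 2·17 + 1), so t ≡ 5·11 = 55 ≡ 4 (mod 17).
    Then x = 1 + 7·4 = 29, valid modulo lcm(7, 17) = 119: x ≡ 29 (mod 119).
  Combine with x ≡ 9 (mod 13); new modulus lcm = 1547.
    Write x = 29 + 119·t and substitute into x ≡ 9 (mod 13): 119·t ≡ 9 − 29 = -20 (mod 13).
    Reduce coefficients mod 13: 2·t ≡ 6 (mod 13).
    The inverse of 2 mod 13 is 7 (since 2·7 = 14 = 1·13 + 1), so t ≡ 7·6 = 42 ≡ 3 (mod 13).
    Then x = 29 + 119·3 = 386, valid modulo lcm(119, 13) = 1547: x ≡ 386 (mod 1547).
  Combine with x ≡ 1 (mod 11); new modulus lcm = 17017.
    Write x = 386 + 1547·t and substitute into x ≡ 1 (mod 11): 1547·t ≡ 1 − 386 = -385 (mod 11).
    Reduce coefficients mod 11: 7·t ≡ 0 (mod 11).
    The inverse of 7 mod 11 is 8 (since 7·8 = 56 = 5·11 + 1), so t ≡ 8·0 = 0 ≡ 0 (mod 11).
    Then x = 386 + 1547·0 = 386, valid modulo lcm(1547, 11) = 17017: x ≡ 386 (mod 17017).
  Combine with x ≡ 4 (mod 16); new modulus lcm = 272272.
    Write x = 386 + 17017·t and substitute into x ≡ 4 (mod 16): 17017·t ≡ 4 − 386 = -382 (mod 16).
    Reduce coefficients mod 16: 9·t ≡ 2 (mod 16).
    The inverse of 9 mod 16 is 9 (since 9·9 = 81 = 5·16 + 1), so t ≡ 9·2 = 18 ≡ 2 (mod 16).
    Then x = 386 + 17017·2 = 34420, valid modulo lcm(17017, 16) = 272272: x ≡ 34420 (mod 272272).
Verify against each original: 34420 mod 7 = 1, 34420 mod 17 = 12, 34420 mod 13 = 9, 34420 mod 11 = 1, 34420 mod 16 = 4.

x ≡ 34420 (mod 272272).


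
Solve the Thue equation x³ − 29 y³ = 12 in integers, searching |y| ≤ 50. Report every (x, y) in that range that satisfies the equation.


The equation is x³ - 29y³ = 12. For fixed y, x³ = 29·y³ + 12, so a solution requires the RHS to be a perfect cube.
Strategy: iterate y from -50 to 50, compute RHS = 29·y³ + 12, and check whether it is a (positive or negative) perfect cube.
Check small values of y:
  y = 0: RHS = 12 is not a perfect cube.
  y = 1: RHS = 41 is not a perfect cube.
  y = -1: RHS = -17 is not a perfect cube.
  y = 2: RHS = 244 is not a perfect cube.
  y = -2: RHS = -220 is not a perfect cube.
  y = 3: RHS = 795 is not a perfect cube.
  y = -3: RHS = -771 is not a perfect cube.
Continuing the search up to |y| = 50 finds no solutions either.
No (x, y) in the scanned range satisfies the equation.

No integer solutions with |y| ≤ 50.


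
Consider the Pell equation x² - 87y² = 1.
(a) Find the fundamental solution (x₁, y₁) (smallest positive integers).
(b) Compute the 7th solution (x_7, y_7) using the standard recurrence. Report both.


Step 1: Find the fundamental solution (x₁, y₁) of x² - 87y² = 1.
  Expand √87 as a continued fraction. a₀ = ⌊√87⌋ = 9; iterate m_{k+1} = d_k·a_k − m_k, d_{k+1} = (87 − m_{k+1}²)/d_k, a_{k+1} = ⌊(a₀ + m_{k+1})/d_{k+1}⌋ (starting m₀ = 0, d₀ = 1), with convergents p_k = a_k·p_{k-1} + p_{k-2}, q_k = a_k·q_{k-1} + q_{k-2} (p₋₁ = 1, q₋₁ = 0):
  k = 0: a₀ = 9; p₀/q₀ = 9/1; p₀² − 87·q₀² = 81 − 87 = -6.
  k = 1: m = 9, d = 6, a = ⌊(9 + 9)/6⌋ = 3; p/q = (3·9 + 1)/(3·1 + 0) = 28/3; p² − 87·q² = 784 − 783 = 1.
  The first convergent with p² − 87·q² = 1 gives the fundamental solution (x₁, y₁) = (28, 3).
Step 2: Apply the recurrence (x_{n+1}, y_{n+1}) = (x₁x_n + 87y₁y_n, x₁y_n + y₁x_n) repeatedly.
  From (x_1, y_1) = (28, 3): x_2 = 28·28 + 87·3·3 = 1567; y_2 = 28·3 + 3·28 = 168.
  From (x_2, y_2) = (1567, 168): x_3 = 28·1567 + 87·3·168 = 87724; y_3 = 28·168 + 3·1567 = 9405.
  From (x_3, y_3) = (87724, 9405): x_4 = 28·87724 + 87·3·9405 = 4910977; y_4 = 28·9405 + 3·87724 = 526512.
  From (x_4, y_4) = (4910977, 526512): x_5 = 28·4910977 + 87·3·526512 = 274926988; y_5 = 28·526512 + 3·4910977 = 29475267.
  From (x_5, y_5) = (274926988, 29475267): x_6 = 28·274926988 + 87·3·29475267 = 15391000351; y_6 = 28·29475267 + 3·274926988 = 1650088440.
  From (x_6, y_6) = (15391000351, 1650088440): x_7 = 28·15391000351 + 87·3·1650088440 = 861621092668; y_7 = 28·1650088440 + 3·15391000351 = 92375477373.
Step 3: Verify x_7² - 87·y_7² = 742390907330398243358224 - 742390907330398243358223 = 1 (should be 1). ✓

(x_1, y_1) = (28, 3); (x_7, y_7) = (861621092668, 92375477373).
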